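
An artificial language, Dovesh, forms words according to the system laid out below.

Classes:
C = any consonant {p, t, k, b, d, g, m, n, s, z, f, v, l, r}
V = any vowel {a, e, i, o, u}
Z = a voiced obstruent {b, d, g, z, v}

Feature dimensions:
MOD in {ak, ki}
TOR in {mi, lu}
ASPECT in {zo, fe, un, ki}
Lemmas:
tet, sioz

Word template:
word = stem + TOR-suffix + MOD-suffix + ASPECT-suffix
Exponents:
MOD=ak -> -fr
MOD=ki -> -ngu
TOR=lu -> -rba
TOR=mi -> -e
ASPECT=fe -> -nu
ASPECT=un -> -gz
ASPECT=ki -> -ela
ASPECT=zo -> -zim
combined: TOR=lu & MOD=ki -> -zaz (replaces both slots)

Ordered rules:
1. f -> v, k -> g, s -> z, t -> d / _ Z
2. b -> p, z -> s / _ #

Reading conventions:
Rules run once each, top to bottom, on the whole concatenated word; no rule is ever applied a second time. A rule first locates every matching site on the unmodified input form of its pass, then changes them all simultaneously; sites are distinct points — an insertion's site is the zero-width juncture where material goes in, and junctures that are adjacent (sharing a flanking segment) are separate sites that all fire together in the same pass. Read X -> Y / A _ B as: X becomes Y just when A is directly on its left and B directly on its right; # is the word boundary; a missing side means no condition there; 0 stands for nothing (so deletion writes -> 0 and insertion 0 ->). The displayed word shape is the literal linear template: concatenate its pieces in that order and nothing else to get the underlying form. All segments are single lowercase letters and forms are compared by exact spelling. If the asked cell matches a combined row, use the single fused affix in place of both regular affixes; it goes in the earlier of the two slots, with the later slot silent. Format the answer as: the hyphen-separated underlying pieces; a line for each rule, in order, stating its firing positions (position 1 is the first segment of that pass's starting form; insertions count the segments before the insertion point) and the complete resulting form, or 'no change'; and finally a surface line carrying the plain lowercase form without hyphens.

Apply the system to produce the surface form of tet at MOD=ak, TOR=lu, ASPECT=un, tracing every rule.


underlying: tet-rba-fr-gz
1. f -> v, k -> g, s -> z, t -> d / _ Z: no change
2. b -> p, z -> s / _ #: fires at position(s) 10: tetrbafrgs
surface: tetrbafrgs


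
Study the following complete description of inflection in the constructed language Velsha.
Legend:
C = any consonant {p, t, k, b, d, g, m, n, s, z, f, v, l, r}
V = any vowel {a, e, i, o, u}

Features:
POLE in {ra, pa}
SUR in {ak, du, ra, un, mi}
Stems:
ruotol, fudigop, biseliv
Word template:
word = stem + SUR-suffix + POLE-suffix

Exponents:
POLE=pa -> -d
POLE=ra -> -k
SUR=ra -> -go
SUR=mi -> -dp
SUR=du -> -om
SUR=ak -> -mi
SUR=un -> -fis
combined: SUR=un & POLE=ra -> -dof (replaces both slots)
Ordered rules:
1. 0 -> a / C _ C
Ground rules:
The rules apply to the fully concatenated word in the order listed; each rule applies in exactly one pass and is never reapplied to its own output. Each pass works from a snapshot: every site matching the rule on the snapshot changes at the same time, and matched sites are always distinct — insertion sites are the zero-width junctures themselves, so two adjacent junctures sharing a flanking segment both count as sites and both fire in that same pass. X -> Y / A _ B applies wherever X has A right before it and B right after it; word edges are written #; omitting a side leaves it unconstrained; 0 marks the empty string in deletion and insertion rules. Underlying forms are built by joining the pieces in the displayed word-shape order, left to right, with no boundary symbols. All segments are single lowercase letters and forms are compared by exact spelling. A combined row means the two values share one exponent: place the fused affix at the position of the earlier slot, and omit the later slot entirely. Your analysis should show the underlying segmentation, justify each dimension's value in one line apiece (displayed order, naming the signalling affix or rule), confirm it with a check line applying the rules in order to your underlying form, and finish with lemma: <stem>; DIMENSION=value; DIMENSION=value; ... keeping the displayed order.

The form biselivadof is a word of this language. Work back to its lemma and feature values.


underlying: biseliv-dof
POLE=ra - signalled by the combined affix row
SUR=un - signalled by the combined affix row
check: biselivdof -> biselivadof
lemma: biseliv; POLE=ra; SUR=un


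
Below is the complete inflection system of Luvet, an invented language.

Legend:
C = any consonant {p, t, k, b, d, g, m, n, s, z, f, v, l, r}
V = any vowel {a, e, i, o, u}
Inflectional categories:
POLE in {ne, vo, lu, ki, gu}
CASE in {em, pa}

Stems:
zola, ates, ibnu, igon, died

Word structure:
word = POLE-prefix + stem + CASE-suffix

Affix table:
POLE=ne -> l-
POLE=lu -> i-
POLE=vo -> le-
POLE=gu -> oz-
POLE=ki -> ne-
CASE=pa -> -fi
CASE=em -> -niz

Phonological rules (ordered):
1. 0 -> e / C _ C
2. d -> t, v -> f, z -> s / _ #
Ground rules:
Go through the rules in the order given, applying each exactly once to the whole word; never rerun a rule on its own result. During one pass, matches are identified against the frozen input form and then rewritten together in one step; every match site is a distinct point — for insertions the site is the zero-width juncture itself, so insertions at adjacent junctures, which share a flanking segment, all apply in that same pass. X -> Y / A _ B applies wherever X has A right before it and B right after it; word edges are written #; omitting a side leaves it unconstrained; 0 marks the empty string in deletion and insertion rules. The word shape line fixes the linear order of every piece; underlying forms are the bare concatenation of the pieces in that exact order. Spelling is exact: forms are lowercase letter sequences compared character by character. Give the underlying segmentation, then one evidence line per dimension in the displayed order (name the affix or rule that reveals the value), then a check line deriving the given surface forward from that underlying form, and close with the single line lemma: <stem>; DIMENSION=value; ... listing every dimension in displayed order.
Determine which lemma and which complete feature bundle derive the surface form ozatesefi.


underlying: oz-ates-fi
POLE=gu - signalled by the affix oz-
CASE=pa - signalled by the affix -fi
check: ozatesfi -> ozatesefi -> ozatesefi
lemma: ates; POLE=gu; CASE=pa


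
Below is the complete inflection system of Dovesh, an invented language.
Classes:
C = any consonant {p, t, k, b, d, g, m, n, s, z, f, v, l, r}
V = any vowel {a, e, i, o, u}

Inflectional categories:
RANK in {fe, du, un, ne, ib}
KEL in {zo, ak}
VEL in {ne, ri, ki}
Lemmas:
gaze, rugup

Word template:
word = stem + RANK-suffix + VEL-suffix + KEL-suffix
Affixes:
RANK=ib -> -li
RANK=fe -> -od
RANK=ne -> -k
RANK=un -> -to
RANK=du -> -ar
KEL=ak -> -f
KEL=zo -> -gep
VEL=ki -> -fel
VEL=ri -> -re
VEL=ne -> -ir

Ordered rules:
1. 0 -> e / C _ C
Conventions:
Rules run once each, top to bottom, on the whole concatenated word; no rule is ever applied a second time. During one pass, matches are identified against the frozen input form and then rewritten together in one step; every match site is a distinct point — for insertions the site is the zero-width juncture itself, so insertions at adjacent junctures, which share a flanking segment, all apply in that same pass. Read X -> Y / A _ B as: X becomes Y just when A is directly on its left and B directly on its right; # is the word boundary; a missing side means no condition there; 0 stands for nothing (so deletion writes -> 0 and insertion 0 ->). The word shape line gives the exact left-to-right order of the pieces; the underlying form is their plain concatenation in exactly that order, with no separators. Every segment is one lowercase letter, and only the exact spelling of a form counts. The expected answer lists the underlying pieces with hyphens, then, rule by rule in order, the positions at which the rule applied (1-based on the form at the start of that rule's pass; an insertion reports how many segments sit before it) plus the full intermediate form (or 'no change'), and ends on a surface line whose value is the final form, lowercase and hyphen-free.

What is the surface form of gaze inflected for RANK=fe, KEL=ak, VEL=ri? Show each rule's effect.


underlying: gaze-od-re-f
1. 0 -> e / C _ C: inserts after position(s) 6: gazeoderef
surface: gazeoderef


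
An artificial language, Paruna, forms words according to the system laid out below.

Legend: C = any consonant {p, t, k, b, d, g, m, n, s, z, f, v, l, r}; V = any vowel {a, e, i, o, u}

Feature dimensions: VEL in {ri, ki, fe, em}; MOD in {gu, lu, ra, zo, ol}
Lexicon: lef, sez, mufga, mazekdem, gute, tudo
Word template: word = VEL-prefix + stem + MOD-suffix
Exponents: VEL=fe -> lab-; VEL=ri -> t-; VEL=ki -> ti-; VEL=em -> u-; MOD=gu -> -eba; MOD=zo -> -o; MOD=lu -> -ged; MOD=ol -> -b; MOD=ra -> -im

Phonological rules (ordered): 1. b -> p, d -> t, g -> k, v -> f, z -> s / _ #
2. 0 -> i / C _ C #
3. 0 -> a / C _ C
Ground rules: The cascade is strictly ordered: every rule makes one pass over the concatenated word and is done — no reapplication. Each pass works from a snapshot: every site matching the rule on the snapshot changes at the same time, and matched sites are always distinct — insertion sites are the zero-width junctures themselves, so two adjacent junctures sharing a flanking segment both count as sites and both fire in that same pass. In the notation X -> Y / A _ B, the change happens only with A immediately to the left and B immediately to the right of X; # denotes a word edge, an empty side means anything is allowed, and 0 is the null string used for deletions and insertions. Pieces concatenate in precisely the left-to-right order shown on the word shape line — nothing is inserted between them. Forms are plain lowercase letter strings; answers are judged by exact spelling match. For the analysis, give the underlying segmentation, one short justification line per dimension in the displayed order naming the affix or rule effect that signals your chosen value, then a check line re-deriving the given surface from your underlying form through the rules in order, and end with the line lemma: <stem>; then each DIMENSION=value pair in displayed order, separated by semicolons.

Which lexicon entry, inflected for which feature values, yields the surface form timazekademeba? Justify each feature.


underlying: ti-mazekdem-eba
VEL=ki - signalled by the affix ti-
MOD=gu - signalled by the affix -eba
check: timazekdemeba -> timazekdemeba -> timazekdemeba -> timazekademeba
lemma: mazekdem; VEL=ki; MOD=gu


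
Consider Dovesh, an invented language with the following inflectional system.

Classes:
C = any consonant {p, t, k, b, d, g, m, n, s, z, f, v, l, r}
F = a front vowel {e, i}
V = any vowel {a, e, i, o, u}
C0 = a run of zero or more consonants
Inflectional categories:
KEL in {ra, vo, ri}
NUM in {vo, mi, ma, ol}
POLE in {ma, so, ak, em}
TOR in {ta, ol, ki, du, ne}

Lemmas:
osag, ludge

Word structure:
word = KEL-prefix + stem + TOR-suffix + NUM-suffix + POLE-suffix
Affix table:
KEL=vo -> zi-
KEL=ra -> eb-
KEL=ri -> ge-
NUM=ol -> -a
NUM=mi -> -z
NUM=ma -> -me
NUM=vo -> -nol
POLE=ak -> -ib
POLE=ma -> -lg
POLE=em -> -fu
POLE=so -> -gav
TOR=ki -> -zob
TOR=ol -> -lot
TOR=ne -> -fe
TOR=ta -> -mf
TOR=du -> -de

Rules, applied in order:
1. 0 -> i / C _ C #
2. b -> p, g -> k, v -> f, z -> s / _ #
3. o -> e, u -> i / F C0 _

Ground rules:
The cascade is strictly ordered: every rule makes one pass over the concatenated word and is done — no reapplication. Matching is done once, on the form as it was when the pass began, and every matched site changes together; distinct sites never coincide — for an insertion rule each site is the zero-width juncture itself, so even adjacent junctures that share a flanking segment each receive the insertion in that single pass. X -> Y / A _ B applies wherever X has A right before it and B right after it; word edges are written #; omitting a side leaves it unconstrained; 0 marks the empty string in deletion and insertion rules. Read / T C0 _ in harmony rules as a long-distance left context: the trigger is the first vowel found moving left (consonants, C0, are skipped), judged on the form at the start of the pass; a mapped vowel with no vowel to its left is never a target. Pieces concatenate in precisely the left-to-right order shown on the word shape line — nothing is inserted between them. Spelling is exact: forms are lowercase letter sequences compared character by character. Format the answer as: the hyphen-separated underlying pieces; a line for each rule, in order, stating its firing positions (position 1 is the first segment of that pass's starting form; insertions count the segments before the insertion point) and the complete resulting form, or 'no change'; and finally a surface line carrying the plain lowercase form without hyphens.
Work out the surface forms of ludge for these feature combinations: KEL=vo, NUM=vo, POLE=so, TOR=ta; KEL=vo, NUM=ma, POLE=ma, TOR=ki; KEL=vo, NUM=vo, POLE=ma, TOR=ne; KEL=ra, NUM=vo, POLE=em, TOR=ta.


cell KEL=vo, NUM=vo, POLE=so, TOR=ta:
underlying: zi-ludge-mf-nol-gav
1. 0 -> i / C _ C #: no change
2. b -> p, g -> k, v -> f, z -> s / _ #: fires at position(s) 15: ziludgemfnolgaf
3. o -> e, u -> i / F C0 _: fires at position(s) 4, 11: zilidgemfnelgaf
surface: zilidgemfnelgaf

cell KEL=vo, NUM=ma, POLE=ma, TOR=ki:
underlying: zi-ludge-zob-me-lg
1. 0 -> i / C _ C #: inserts after position(s) 13: ziludgezobmelig
2. b -> p, g -> k, v -> f, z -> s / _ #: fires at position(s) 15: ziludgezobmelik
3. o -> e, u -> i / F C0 _: fires at position(s) 4, 9: zilidgezebmelik
surface: zilidgezebmelik

cell KEL=vo, NUM=vo, POLE=ma, TOR=ne:
underlying: zi-ludge-fe-nol-lg
1. 0 -> i / C _ C #: inserts after position(s) 13: ziludgefenollig
2. b -> p, g -> k, v -> f, z -> s / _ #: fires at position(s) 15: ziludgefenollik
3. o -> e, u -> i / F C0 _: fires at position(s) 4, 11: zilidgefenellik
surface: zilidgefenellik

cell KEL=ra, NUM=vo, POLE=em, TOR=ta:
underlying: eb-ludge-mf-nol-fu
1. 0 -> i / C _ C #: no change
2. b -> p, g -> k, v -> f, z -> s / _ #: no change
3. o -> e, u -> i / F C0 _: fires at position(s) 4, 11: eblidgemfnelfu
surface: eblidgemfnelfu


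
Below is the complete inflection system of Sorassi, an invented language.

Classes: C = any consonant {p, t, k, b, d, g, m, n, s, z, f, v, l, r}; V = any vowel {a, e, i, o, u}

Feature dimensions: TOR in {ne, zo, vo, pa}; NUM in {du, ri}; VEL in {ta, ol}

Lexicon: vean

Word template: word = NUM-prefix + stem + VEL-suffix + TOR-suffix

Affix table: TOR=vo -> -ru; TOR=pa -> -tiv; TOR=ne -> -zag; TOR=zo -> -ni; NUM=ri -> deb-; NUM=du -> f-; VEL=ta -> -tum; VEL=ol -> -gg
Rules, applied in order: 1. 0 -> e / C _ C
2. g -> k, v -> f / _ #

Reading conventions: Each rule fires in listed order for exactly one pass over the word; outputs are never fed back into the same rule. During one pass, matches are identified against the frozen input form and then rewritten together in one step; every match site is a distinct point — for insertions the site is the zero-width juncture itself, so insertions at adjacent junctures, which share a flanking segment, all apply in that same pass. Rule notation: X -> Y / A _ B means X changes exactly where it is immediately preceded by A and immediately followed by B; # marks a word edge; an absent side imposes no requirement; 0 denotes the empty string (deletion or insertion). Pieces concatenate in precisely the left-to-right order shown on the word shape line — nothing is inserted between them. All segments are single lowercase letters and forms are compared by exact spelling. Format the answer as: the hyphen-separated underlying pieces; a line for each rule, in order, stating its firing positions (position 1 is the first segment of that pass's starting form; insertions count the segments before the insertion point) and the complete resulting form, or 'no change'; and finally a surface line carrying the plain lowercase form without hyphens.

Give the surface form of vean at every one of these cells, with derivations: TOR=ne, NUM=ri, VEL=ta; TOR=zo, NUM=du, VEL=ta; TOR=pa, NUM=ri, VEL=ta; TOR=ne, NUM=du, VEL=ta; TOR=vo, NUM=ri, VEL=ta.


cell TOR=ne, NUM=ri, VEL=ta:
underlying: deb-vean-tum-zag
1. 0 -> e / C _ C: inserts after position(s) 3, 7, 10: debeveanetumezag
2. g -> k, v -> f / _ #: fires at position(s) 16: debeveanetumezak
surface: debeveanetumezak

cell TOR=zo, NUM=du, VEL=ta:
underlying: f-vean-tum-ni
1. 0 -> e / C _ C: inserts after position(s) 1, 5, 8: feveanetumeni
2. g -> k, v -> f / _ #: no change
surface: feveanetumeni

cell TOR=pa, NUM=ri, VEL=ta:
underlying: deb-vean-tum-tiv
1. 0 -> e / C _ C: inserts after position(s) 3, 7, 10: debeveanetumetiv
2. g -> k, v -> f / _ #: fires at position(s) 16: debeveanetumetif
surface: debeveanetumetif

cell TOR=ne, NUM=du, VEL=ta:
underlying: f-vean-tum-zag
1. 0 -> e / C _ C: inserts after position(s) 1, 5, 8: feveanetumezag
2. g -> k, v -> f / _ #: fires at position(s) 14: feveanetumezak
surface: feveanetumezak

cell TOR=vo, NUM=ri, VEL=ta:
underlying: deb-vean-tum-ru
1. 0 -> e / C _ C: inserts after position(s) 3, 7, 10: debeveanetumeru
2. g -> k, v -> f / _ #: no change
surface: debeveanetumeru


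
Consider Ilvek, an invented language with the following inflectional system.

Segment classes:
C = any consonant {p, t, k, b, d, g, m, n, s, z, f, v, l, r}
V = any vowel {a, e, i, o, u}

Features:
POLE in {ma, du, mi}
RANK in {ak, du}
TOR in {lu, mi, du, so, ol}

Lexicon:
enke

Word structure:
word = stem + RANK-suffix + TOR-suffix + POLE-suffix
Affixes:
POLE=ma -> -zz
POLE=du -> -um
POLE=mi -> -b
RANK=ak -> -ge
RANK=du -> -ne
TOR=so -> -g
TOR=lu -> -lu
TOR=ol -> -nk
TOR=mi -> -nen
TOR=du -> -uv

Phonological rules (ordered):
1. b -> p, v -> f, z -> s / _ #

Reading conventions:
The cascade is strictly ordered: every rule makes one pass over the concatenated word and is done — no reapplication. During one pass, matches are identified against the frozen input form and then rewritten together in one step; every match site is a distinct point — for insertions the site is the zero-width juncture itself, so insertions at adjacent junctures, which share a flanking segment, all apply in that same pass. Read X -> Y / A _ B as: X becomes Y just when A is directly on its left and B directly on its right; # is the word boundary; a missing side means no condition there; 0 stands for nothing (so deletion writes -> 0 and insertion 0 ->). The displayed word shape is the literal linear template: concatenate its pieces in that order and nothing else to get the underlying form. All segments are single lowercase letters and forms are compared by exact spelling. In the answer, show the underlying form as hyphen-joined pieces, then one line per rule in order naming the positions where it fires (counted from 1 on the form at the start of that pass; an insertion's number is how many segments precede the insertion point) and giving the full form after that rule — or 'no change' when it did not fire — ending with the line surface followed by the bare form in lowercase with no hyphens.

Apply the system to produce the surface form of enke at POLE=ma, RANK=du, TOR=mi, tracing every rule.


underlying: enke-ne-nen-zz
1. b -> p, v -> f, z -> s / _ #: fires at position(s) 11: enkenenenzs
surface: enkenenenzs


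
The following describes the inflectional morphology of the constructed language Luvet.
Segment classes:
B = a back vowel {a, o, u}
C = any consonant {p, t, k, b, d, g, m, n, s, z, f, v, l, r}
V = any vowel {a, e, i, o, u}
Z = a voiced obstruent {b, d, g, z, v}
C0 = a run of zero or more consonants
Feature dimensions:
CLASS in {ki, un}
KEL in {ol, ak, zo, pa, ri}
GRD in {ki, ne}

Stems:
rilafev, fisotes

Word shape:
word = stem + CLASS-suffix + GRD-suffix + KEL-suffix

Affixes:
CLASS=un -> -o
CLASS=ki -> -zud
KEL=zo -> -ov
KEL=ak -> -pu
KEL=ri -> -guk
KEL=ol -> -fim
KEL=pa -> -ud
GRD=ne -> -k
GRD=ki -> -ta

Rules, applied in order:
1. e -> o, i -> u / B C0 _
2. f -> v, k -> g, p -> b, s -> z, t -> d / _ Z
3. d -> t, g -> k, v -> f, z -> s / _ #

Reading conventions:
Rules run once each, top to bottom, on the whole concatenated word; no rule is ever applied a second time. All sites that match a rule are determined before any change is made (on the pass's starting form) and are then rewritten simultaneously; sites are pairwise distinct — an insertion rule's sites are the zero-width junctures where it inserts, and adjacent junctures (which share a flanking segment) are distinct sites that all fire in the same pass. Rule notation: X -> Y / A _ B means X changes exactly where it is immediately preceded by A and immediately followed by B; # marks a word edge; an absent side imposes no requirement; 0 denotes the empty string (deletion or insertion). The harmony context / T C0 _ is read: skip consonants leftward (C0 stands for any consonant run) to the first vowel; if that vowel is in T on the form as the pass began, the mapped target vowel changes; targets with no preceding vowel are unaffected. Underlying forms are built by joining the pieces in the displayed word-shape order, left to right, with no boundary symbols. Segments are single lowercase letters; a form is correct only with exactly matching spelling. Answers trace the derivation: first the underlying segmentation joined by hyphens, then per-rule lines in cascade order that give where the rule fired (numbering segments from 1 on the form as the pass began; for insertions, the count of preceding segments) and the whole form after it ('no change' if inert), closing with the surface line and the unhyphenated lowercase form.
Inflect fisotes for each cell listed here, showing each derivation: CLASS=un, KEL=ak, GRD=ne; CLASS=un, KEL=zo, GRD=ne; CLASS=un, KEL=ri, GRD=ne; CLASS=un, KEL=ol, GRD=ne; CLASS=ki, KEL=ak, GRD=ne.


cell CLASS=un, KEL=ak, GRD=ne:
underlying: fisotes-o-k-pu
1. e -> o, i -> u / B C0 _: fires at position(s) 6: fisotosokpu
2. f -> v, k -> g, p -> b, s -> z, t -> d / _ Z: no change
3. d -> t, g -> k, v -> f, z -> s / _ #: no change
surface: fisotosokpu

cell CLASS=un, KEL=zo, GRD=ne:
underlying: fisotes-o-k-ov
1. e -> o, i -> u / B C0 _: fires at position(s) 6: fisotosokov
2. f -> v, k -> g, p -> b, s -> z, t -> d / _ Z: no change
3. d -> t, g -> k, v -> f, z -> s / _ #: fires at position(s) 11: fisotosokof
surface: fisotosokof

cell CLASS=un, KEL=ri, GRD=ne:
underlying: fisotes-o-k-guk
1. e -> o, i -> u / B C0 _: fires at position(s) 6: fisotosokguk
2. f -> v, k -> g, p -> b, s -> z, t -> d / _ Z: fires at position(s) 9: fisotosogguk
3. d -> t, g -> k, v -> f, z -> s / _ #: no change
surface: fisotosogguk

cell CLASS=un, KEL=ol, GRD=ne:
underlying: fisotes-o-k-fim
1. e -> o, i -> u / B C0 _: fires at position(s) 6, 11: fisotosokfum
2. f -> v, k -> g, p -> b, s -> z, t -> d / _ Z: no change
3. d -> t, g -> k, v -> f, z -> s / _ #: no change
surface: fisotosokfum

cell CLASS=ki, KEL=ak, GRD=ne:
underlying: fisotes-zud-k-pu
1. e -> o, i -> u / B C0 _: fires at position(s) 6: fisotoszudkpu
2. f -> v, k -> g, p -> b, s -> z, t -> d / _ Z: fires at position(s) 7: fisotozzudkpu
3. d -> t, g -> k, v -> f, z -> s / _ #: no change
surface: fisotozzudkpu


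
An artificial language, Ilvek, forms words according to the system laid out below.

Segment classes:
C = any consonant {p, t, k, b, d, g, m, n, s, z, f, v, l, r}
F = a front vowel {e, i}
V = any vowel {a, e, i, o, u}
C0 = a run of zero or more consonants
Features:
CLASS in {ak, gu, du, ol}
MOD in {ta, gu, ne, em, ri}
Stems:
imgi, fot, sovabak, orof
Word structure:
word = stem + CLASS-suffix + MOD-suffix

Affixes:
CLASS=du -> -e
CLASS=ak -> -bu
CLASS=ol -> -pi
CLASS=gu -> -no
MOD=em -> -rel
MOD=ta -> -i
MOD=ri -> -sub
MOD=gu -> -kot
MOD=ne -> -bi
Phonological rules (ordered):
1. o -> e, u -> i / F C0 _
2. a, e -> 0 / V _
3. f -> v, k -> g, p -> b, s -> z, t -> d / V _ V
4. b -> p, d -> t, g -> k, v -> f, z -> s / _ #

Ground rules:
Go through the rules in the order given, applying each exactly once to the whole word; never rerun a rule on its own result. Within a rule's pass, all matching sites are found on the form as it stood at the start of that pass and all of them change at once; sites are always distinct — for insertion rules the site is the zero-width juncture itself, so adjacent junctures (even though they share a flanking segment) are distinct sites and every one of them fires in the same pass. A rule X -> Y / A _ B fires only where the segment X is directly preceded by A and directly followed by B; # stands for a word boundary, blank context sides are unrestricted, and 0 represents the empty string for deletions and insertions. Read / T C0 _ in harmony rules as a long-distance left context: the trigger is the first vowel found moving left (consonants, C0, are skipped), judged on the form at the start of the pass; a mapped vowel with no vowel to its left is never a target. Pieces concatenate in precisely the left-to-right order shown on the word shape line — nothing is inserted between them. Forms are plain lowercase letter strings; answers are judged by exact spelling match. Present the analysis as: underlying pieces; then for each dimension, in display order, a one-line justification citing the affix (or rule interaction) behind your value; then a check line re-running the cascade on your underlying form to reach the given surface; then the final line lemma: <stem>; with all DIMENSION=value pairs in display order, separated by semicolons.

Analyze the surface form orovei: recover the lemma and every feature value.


underlying: orof-e-i
CLASS=du - signalled by the affix -e
MOD=ta - signalled by the affix -i
check: orofei -> orofei -> orofei -> orovei -> orovei
lemma: orof; CLASS=du; MOD=ta


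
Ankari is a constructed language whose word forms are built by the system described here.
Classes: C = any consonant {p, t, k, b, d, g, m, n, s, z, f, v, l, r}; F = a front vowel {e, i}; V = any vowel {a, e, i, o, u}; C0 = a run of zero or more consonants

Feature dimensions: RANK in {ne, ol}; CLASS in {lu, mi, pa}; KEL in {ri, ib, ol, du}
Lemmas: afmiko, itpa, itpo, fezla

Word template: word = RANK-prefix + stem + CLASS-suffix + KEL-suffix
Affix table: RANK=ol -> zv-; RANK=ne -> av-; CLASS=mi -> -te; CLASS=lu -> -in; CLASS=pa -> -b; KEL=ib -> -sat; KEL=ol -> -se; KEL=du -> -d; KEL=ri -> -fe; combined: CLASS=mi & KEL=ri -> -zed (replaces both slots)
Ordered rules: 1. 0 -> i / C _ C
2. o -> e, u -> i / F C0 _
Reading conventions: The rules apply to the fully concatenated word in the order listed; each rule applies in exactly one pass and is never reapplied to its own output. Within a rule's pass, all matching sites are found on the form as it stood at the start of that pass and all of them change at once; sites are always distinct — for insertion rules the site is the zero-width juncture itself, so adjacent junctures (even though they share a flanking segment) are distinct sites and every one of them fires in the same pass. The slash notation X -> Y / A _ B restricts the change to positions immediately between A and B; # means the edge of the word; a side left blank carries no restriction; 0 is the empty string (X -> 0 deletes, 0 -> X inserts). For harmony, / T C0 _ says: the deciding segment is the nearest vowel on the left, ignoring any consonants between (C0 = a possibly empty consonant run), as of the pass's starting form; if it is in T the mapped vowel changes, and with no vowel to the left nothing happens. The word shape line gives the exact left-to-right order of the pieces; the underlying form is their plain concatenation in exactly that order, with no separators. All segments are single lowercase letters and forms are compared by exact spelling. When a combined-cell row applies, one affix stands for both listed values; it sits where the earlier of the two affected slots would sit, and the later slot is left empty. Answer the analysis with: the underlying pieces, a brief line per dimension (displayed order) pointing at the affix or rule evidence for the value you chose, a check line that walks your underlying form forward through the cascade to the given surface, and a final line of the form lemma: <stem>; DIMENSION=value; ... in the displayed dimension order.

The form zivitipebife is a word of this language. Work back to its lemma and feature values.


underlying: zv-itpo-b-fe
RANK=ol - signalled by the affix zv-
CLASS=pa - signalled by the affix -b
KEL=ri - signalled by the affix -fe
check: zvitpobfe -> zivitipobife -> zivitipebife
lemma: itpo; RANK=ol; CLASS=pa; KEL=ri


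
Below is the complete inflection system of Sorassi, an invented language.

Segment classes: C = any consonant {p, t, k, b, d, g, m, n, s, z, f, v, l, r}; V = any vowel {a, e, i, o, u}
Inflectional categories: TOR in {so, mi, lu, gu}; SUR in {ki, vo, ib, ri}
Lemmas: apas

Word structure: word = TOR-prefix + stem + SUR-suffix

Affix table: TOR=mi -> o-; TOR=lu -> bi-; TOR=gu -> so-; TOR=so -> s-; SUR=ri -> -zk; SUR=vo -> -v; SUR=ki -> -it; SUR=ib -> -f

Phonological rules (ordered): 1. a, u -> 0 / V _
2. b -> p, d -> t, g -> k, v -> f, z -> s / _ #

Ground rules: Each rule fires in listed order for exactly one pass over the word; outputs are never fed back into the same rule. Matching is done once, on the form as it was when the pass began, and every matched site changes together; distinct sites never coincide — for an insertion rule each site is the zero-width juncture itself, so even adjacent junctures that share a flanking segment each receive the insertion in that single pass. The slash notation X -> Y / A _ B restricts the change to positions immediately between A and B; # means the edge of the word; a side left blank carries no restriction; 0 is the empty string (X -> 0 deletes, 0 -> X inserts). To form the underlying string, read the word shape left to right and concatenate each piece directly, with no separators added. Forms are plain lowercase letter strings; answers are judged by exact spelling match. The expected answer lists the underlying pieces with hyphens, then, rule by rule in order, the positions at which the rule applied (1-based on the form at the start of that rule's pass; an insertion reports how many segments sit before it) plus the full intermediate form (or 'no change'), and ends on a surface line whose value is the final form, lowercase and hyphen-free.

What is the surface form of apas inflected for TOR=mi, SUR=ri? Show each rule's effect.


underlying: o-apas-zk
1. a, u -> 0 / V _: fires at position(s) 2: opaszk
2. b -> p, d -> t, g -> k, v -> f, z -> s / _ #: no change
surface: opaszk


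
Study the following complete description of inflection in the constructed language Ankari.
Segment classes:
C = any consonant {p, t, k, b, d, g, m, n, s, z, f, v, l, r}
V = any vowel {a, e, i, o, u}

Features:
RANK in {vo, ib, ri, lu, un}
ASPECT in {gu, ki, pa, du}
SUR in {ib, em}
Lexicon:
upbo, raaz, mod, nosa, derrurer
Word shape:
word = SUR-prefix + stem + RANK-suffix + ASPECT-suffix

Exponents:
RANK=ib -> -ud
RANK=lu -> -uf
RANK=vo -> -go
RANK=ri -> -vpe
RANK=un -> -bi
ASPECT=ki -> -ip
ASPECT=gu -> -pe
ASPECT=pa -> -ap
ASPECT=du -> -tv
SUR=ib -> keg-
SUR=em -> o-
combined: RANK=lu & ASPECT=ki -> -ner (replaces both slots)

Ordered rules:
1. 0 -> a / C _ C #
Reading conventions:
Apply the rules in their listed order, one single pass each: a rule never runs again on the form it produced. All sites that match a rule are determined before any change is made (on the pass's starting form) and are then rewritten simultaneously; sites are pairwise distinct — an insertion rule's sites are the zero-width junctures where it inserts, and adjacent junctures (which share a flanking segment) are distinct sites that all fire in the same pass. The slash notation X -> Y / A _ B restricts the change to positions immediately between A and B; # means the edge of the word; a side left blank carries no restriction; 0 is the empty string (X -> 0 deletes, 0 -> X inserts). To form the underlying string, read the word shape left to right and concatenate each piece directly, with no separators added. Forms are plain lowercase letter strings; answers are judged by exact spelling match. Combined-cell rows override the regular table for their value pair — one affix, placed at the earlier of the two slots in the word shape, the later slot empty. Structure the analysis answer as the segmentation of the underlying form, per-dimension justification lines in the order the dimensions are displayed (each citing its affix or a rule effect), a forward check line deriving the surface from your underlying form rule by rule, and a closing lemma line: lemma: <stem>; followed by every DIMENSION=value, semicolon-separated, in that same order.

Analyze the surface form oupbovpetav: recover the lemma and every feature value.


underlying: o-upbo-vpe-tv
RANK=ri - signalled by the affix -vpe
ASPECT=du - signalled by the affix -tv
SUR=em - signalled by the affix o-
check: oupbovpetv -> oupbovpetav
lemma: upbo; RANK=ri; ASPECT=du; SUR=em


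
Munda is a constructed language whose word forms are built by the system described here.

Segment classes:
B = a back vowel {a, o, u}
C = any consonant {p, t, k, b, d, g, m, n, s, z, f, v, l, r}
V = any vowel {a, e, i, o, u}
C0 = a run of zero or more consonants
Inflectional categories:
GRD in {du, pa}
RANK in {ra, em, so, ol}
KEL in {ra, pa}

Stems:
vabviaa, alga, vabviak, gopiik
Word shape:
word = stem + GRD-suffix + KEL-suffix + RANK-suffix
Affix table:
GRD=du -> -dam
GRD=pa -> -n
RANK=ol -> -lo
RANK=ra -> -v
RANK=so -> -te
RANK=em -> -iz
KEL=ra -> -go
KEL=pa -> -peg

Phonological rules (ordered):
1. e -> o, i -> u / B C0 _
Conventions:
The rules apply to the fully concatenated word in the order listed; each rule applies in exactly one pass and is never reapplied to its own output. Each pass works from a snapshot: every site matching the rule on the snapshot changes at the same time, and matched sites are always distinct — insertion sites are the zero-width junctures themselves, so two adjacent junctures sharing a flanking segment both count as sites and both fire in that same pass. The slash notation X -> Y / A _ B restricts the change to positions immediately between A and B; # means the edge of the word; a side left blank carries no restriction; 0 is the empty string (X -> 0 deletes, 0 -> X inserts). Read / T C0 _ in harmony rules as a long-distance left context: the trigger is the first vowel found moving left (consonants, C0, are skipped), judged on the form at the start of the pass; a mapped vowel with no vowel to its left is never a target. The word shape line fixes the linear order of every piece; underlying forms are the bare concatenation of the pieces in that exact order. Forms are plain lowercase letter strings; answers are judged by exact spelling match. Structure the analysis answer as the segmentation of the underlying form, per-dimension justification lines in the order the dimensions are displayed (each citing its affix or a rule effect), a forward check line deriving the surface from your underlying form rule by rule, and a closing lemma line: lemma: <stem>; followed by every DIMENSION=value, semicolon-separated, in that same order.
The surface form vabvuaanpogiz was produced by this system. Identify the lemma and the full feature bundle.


underlying: vabviaa-n-peg-iz
GRD=pa - signalled by the affix -n
RANK=em - signalled by the affix -iz
KEL=pa - signalled by the affix -peg
check: vabviaanpegiz -> vabvuaanpogiz
lemma: vabviaa; GRD=pa; RANK=em; KEL=pa


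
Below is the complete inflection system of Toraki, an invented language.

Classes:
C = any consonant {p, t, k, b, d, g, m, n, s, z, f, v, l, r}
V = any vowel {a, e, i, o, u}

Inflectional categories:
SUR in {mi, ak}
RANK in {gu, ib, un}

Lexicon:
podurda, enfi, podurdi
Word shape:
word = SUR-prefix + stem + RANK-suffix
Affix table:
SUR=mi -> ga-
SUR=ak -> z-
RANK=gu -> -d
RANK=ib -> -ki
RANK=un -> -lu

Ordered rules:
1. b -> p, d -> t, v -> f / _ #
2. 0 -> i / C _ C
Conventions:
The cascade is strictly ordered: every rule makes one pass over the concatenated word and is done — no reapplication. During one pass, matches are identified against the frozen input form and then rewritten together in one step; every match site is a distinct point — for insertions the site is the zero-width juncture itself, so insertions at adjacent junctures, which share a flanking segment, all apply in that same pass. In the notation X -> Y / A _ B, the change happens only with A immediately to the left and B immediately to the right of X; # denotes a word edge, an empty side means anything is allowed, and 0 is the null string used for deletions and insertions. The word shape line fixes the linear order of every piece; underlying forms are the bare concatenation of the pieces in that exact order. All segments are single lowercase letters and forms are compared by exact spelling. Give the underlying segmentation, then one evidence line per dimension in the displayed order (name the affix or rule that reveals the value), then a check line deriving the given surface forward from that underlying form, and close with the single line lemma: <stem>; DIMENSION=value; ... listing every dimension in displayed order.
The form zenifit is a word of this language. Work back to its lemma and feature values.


underlying: z-enfi-d
SUR=ak - signalled by the affix z-
RANK=gu - signalled by the affix -d
check: zenfid -> zenfit -> zenifit
lemma: enfi; SUR=ak; RANK=gu


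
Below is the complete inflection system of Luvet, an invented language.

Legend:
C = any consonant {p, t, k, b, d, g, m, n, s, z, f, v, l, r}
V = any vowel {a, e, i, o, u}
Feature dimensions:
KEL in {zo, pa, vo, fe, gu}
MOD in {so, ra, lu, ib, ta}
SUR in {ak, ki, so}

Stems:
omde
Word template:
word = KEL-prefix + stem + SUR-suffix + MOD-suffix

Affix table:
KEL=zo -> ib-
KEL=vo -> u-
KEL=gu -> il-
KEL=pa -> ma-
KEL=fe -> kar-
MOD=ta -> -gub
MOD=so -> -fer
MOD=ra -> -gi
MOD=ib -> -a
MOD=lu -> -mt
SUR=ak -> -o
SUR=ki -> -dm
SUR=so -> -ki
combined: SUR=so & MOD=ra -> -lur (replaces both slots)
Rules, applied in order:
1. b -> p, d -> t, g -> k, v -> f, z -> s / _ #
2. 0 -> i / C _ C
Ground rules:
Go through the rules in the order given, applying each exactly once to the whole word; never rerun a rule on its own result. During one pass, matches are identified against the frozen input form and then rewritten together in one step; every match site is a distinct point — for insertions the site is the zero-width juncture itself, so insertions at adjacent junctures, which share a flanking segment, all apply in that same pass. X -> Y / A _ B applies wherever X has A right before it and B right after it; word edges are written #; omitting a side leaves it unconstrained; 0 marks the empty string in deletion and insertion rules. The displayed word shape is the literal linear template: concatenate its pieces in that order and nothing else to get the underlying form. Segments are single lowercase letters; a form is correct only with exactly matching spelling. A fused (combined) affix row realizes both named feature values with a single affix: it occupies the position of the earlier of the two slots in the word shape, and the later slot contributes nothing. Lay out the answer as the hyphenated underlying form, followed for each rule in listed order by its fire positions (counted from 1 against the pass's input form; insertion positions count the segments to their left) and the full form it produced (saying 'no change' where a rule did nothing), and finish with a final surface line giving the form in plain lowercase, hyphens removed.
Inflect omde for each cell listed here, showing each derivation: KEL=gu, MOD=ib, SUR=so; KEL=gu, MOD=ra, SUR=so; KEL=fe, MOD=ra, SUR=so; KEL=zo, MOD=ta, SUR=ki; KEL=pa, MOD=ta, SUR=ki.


cell KEL=gu, MOD=ib, SUR=so:
underlying: il-omde-ki-a
1. b -> p, d -> t, g -> k, v -> f, z -> s / _ #: no change
2. 0 -> i / C _ C: inserts after position(s) 4: ilomidekia
surface: ilomidekia

cell KEL=gu, MOD=ra, SUR=so:
underlying: il-omde-lur
1. b -> p, d -> t, g -> k, v -> f, z -> s / _ #: no change
2. 0 -> i / C _ C: inserts after position(s) 4: ilomidelur
surface: ilomidelur

cell KEL=fe, MOD=ra, SUR=so:
underlying: kar-omde-lur
1. b -> p, d -> t, g -> k, v -> f, z -> s / _ #: no change
2. 0 -> i / C _ C: inserts after position(s) 5: karomidelur
surface: karomidelur

cell KEL=zo, MOD=ta, SUR=ki:
underlying: ib-omde-dm-gub
1. b -> p, d -> t, g -> k, v -> f, z -> s / _ #: fires at position(s) 11: ibomdedmgup
2. 0 -> i / C _ C: inserts after position(s) 4, 7, 8: ibomidedimigup
surface: ibomidedimigup

cell KEL=pa, MOD=ta, SUR=ki:
underlying: ma-omde-dm-gub
1. b -> p, d -> t, g -> k, v -> f, z -> s / _ #: fires at position(s) 11: maomdedmgup
2. 0 -> i / C _ C: inserts after position(s) 4, 7, 8: maomidedimigup
surface: maomidedimigup
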